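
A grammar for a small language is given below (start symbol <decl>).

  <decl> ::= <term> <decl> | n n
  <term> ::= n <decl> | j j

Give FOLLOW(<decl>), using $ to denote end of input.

{ $, j, n }

<decl> is the start symbol, so $ ∈ FOLLOW(<decl>).
In <decl> ::= <term> <decl>: <decl> is at the end, add FOLLOW(<decl>) = { $, j, n }.
In <term> ::= n <decl>: <decl> is at the end, add FOLLOW(<term>) = { j, n }.
Union: FOLLOW(<decl>) = { $, j, n }.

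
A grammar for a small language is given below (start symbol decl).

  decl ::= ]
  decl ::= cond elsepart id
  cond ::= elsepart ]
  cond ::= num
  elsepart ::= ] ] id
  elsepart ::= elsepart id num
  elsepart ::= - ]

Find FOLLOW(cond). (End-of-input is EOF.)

{ -, ] }

In decl ::= cond elsepart id: add FIRST(elsepart id) = { -, ] }.
Union: FOLLOW(cond) = { -, ] }.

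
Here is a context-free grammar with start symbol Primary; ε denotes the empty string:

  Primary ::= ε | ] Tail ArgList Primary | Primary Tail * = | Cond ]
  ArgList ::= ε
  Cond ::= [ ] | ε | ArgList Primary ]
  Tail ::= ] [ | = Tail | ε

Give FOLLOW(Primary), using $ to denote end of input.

{ $, *, =, ] }

Primary is the start symbol, so $ ∈ FOLLOW(Primary).
In Primary ::= ] Tail ArgList Primary: Primary is at the end, add FOLLOW(Primary) = { $, *, =, ] }.
In Primary ::= Primary Tail * =: add FIRST(Tail * =) = { *, =, ] }.
In Cond ::= ArgList Primary ]: add FIRST(]) = { ] }.
Union: FOLLOW(Primary) = { $, *, =, ] }.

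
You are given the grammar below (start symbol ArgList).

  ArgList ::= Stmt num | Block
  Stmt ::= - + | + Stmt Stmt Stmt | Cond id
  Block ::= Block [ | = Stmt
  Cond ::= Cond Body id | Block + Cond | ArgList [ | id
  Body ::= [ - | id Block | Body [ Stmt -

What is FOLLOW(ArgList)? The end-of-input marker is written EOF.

{ EOF, [ }

ArgList is the start symbol, so EOF ∈ FOLLOW(ArgList).
In Cond ::= ArgList [: add FIRST([) = { [ }.
Union: FOLLOW(ArgList) = { EOF, [ }.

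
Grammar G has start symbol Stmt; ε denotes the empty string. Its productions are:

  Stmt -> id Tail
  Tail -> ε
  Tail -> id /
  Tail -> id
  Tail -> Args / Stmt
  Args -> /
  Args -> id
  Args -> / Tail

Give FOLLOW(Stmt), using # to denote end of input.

{ #, / }

Stmt is the start symbol, so # ∈ FOLLOW(Stmt).
In Tail -> Args / Stmt: Stmt is at the end, add FOLLOW(Tail) = { #, / }.
Union: FOLLOW(Stmt) = { #, / }.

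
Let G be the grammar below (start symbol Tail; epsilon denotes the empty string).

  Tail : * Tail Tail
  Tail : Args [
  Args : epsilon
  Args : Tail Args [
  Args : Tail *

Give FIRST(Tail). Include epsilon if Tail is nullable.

{ *, [ }

Tail : * Tail Tail contributes {*}.
From Tail : Args [: Args nullable, take FIRST(Args) ∪ {[} = { *, [ }.
Union: FIRST(Tail) = { *, [ }.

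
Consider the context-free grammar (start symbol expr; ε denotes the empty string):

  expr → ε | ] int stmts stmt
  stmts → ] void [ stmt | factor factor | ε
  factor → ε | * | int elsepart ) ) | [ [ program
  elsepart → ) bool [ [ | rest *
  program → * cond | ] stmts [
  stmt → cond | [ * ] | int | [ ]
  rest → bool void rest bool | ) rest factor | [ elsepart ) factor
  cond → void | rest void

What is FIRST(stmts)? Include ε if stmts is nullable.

stmts → ] void [ stmt contributes {]}.
From stmts → factor factor: factor, factor nullable, take FIRST(factor) ∪ FIRST(factor) = { *, [, int }; also ε since the whole RHS is nullable.
stmts → ε contributes ε.
Union: FIRST(stmts) = { *, [, ], int, ε }.

{ *, [, ], int, ε }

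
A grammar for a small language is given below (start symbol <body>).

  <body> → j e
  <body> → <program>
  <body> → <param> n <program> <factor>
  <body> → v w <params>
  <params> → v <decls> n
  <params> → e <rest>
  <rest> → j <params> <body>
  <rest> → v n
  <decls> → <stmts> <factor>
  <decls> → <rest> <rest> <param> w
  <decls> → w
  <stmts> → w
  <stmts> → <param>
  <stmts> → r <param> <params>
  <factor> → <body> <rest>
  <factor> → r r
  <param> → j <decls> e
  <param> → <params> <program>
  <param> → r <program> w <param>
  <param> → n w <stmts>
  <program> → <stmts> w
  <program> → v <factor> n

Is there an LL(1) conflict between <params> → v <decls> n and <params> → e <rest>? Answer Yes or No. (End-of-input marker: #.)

FIRST(v <decls> n) = { v } and FIRST(e <rest>) = { e }.
The FIRST sets are disjoint and neither alternative is nullable — no conflict.

No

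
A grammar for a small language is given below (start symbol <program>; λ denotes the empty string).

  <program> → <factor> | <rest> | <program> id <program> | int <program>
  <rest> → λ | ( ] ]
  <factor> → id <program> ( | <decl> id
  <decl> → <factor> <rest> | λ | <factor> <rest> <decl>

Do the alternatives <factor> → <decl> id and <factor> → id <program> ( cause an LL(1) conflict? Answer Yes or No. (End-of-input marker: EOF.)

FIRST(<decl> id) = { id } and FIRST(id <program> () = { id }.
Both contain id, so the two alternatives are not disjoint — LL(1) conflict.

Yes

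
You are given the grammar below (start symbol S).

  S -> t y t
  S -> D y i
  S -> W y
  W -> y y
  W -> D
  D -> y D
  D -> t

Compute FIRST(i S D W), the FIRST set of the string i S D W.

{ i }

i is a terminal; add {i} and stop.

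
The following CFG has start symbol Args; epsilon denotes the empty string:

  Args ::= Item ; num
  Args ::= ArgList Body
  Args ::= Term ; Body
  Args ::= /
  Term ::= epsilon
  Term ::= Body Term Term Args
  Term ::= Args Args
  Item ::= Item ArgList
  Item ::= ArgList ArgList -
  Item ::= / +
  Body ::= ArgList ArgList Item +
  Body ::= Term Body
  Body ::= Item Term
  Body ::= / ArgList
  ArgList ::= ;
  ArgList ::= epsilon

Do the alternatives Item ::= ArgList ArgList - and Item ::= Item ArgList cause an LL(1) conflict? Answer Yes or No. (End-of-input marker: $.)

FIRST(ArgList ArgList -) = { -, ; } and FIRST(Item ArgList) = { -, /, ; }.
Both contain -, so the two alternatives are not disjoint — LL(1) conflict.

Yes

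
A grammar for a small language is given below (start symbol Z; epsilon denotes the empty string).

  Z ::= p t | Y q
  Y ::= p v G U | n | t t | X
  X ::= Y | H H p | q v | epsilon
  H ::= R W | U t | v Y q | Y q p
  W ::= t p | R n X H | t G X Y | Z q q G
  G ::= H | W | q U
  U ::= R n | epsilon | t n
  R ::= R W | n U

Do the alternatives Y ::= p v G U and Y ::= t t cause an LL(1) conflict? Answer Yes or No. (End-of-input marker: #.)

No

FIRST(p v G U) = { p } and FIRST(t t) = { t }.
The FIRST sets are disjoint and neither alternative is nullable — no conflict.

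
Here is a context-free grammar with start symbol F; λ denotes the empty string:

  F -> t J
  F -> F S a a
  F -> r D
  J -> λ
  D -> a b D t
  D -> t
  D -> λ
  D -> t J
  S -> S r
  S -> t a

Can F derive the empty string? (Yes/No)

Nullable nonterminals: D, J.
No production of F has an RHS whose symbols are all nullable, so F is not nullable.

No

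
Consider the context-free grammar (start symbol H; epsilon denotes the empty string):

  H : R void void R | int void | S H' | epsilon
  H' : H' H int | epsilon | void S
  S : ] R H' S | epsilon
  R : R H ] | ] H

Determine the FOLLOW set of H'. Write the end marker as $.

{ $, ], int, void }

In H : S H': H' is at the end, add FOLLOW(H) = { $, ], int, void }.
In H' : H' H int: add FIRST(H int) = { ], int, void }.
In S : ] R H' S: add FIRST(S)\{epsilon} = { ] }.
  Since S is nullable, also add FOLLOW(S) = { $, ], int, void }.
Union: FOLLOW(H') = { $, ], int, void }.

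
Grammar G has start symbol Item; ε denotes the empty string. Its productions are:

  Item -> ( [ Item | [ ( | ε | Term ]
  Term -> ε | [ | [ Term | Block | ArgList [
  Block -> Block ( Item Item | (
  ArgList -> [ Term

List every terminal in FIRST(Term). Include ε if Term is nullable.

{ (, [, ε }

Term -> ε contributes ε.
Term -> [ contributes {[}.
Term -> [ Term contributes {[}.
From Term -> Block: add FIRST(Block) = { ( }.
From Term -> ArgList [: add FIRST(ArgList) = { [ }.
Union: FIRST(Term) = { (, [, ε }.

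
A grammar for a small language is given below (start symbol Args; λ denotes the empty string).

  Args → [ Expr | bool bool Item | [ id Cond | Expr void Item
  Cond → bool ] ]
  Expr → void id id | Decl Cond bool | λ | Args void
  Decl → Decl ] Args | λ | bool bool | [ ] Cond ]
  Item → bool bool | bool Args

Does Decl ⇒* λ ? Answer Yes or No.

Decl has an λ-production, so Decl ⇒ λ.

Yes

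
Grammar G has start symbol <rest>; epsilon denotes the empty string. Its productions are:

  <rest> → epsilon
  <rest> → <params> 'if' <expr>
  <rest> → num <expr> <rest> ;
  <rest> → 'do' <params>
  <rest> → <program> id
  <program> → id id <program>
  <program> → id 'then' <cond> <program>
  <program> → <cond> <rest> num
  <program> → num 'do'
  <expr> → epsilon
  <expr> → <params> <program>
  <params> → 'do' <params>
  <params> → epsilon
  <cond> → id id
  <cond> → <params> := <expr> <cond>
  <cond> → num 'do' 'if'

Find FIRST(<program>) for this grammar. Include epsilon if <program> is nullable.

<program> → id id <program> contributes {id}.
<program> → id 'then' <cond> <program> contributes {id}.
From <program> → <cond> <rest> num: add FIRST(<cond>) = { 'do', :=, id, num }.
<program> → num 'do' contributes {num}.
Union: FIRST(<program>) = { 'do', :=, id, num }.

{ 'do', :=, id, num }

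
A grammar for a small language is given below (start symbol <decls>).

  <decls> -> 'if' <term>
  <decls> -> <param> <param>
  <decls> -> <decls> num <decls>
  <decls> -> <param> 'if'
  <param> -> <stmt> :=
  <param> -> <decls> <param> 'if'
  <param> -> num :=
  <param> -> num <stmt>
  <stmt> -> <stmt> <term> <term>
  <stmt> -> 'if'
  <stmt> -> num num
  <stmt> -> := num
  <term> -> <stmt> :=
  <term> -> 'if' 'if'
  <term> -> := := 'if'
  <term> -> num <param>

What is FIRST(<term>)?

{ 'if', :=, num }

From <term> -> <stmt> :=: add FIRST(<stmt>) = { 'if', :=, num }.
<term> -> 'if' 'if' contributes {'if'}.
<term> -> := := 'if' contributes {:=}.
<term> -> num <param> contributes {num}.
Union: FIRST(<term>) = { 'if', :=, num }.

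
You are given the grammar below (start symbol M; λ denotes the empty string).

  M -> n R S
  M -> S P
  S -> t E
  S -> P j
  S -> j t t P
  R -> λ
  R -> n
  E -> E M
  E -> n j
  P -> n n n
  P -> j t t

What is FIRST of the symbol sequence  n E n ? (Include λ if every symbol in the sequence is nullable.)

n is a terminal; add {n} and stop.

{ n }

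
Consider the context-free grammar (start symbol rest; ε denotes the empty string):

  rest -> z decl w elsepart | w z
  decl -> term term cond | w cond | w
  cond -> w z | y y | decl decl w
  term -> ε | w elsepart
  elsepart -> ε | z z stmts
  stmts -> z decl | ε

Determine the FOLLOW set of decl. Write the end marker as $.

{ $, w, y }

In rest -> z decl w elsepart: add FIRST(w elsepart) = { w }.
In cond -> decl decl w: add FIRST(decl w) = { w, y }.
In cond -> decl decl w: add FIRST(w) = { w }.
In stmts -> z decl: decl is at the end, add FOLLOW(stmts) = { $, w, y }.
Union: FOLLOW(decl) = { $, w, y }.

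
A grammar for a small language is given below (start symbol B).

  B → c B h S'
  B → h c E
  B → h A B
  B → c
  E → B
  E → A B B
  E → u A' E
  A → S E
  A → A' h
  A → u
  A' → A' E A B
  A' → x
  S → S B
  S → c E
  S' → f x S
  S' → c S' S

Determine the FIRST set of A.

From A → S E: add FIRST(S) = { c }.
From A → A' h: add FIRST(A') = { x }.
A → u contributes {u}.
Union: FIRST(A) = { c, u, x }.

{ c, u, x }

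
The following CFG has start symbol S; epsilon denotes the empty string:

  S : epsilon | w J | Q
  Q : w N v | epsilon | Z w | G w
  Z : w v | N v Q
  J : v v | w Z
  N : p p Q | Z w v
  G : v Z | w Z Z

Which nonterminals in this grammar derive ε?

Directly nullable (have an epsilon-production): S, Q.
No other nonterminal has a production whose RHS symbols are all nullable.

{ Q, S }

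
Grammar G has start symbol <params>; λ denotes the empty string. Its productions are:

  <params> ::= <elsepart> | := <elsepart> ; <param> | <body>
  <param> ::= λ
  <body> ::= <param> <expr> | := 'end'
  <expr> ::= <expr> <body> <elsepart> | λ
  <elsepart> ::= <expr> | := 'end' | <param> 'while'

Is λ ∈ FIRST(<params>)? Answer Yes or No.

Yes

<params> ::= <elsepart> and each of <elsepart> is nullable, so <params> ⇒* λ.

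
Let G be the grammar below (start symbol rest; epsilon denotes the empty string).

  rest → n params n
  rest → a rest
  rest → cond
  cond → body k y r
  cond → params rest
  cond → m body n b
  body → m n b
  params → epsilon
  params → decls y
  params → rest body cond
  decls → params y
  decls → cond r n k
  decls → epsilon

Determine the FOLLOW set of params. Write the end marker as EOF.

{ a, m, n, y }

In rest → n params n: add FIRST(n) = { n }.
In cond → params rest: add FIRST(rest) = { a, m, n, y }.
In decls → params y: add FIRST(y) = { y }.
Union: FOLLOW(params) = { a, m, n, y }.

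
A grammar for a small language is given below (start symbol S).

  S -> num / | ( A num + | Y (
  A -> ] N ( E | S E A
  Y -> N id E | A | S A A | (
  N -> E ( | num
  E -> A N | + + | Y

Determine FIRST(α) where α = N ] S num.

{ (, +, ], num }

Add FIRST(N) = { (, +, ], num }; N is not nullable, stop.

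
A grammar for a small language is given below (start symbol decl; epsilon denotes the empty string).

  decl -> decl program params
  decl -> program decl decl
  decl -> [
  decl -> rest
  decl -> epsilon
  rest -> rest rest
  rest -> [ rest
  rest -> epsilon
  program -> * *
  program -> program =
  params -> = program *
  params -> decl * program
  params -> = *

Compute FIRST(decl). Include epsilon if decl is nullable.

From decl -> decl program params: decl nullable, take FIRST(decl) ∪ FIRST(program) = { *, [ }.
From decl -> program decl decl: add FIRST(program) = { * }.
decl -> [ contributes {[}.
From decl -> rest: add FIRST(rest) = { [, epsilon } (including epsilon since rest is nullable).
decl -> epsilon contributes epsilon.
Union: FIRST(decl) = { *, [, epsilon }.

{ *, [, epsilon }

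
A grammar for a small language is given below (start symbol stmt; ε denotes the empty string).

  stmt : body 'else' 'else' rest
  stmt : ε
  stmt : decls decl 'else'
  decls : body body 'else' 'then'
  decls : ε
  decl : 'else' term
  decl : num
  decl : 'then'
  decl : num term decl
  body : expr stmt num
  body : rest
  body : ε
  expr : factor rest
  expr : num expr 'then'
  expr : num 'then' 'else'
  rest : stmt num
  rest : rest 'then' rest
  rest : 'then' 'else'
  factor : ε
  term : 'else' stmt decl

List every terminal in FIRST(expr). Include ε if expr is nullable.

{ 'else', 'then', num }

From expr : factor rest: factor nullable, take FIRST(factor) ∪ FIRST(rest) = { 'else', 'then', num }.
expr : num expr 'then' contributes {num}.
expr : num 'then' 'else' contributes {num}.
Union: FIRST(expr) = { 'else', 'then', num }.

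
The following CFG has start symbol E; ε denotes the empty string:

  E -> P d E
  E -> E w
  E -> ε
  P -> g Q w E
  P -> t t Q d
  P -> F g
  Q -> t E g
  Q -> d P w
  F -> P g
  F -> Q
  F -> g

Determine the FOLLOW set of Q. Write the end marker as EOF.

{ d, g, w }

In P -> g Q w E: add FIRST(w E) = { w }.
In P -> t t Q d: add FIRST(d) = { d }.
In F -> Q: Q is at the end, add FOLLOW(F) = { g }.
Union: FOLLOW(Q) = { d, g, w }.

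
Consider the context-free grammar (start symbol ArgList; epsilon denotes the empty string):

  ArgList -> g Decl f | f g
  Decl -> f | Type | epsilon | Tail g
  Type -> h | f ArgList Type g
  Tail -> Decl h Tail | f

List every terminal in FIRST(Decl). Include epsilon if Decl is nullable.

Decl -> f contributes {f}.
From Decl -> Type: add FIRST(Type) = { f, h }.
Decl -> epsilon contributes epsilon.
From Decl -> Tail g: add FIRST(Tail) = { f, h }.
Union: FIRST(Decl) = { f, h, epsilon }.

{ f, h, epsilon }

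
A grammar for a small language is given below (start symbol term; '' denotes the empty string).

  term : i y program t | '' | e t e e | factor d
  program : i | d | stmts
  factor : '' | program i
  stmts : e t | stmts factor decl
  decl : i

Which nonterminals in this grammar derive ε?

{ factor, term }

Directly nullable (have an ''-production): term, factor.
No other nonterminal has a production whose RHS symbols are all nullable.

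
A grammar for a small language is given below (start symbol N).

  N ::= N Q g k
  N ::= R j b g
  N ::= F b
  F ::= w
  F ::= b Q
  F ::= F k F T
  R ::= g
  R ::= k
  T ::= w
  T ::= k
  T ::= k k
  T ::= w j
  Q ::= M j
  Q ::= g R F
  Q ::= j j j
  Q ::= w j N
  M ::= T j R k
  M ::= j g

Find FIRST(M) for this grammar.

{ j, k, w }

From M ::= T j R k: add FIRST(T) = { k, w }.
M ::= j g contributes {j}.
Union: FIRST(M) = { j, k, w }.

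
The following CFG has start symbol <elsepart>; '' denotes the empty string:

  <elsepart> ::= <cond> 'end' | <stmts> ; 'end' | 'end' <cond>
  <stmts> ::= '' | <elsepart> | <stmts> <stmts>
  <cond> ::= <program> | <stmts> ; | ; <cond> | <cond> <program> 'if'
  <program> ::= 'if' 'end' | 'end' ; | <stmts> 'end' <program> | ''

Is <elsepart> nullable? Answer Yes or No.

Nullable nonterminals: <cond>, <program>, <stmts>.
No production of <elsepart> has an RHS whose symbols are all nullable, so <elsepart> is not nullable.

No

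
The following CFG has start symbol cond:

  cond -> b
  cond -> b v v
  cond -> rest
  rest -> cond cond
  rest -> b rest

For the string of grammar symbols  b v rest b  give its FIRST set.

{ b }

b is a terminal; add {b} and stop.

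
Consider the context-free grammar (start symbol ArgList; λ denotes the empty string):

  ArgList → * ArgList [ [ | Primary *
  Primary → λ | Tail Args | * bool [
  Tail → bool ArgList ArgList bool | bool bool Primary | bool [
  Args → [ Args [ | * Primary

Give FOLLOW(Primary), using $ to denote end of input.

In ArgList → Primary *: add FIRST(*) = { * }.
In Tail → bool bool Primary: Primary is at the end, add FOLLOW(Tail) = { *, [ }.
In Args → * Primary: Primary is at the end, add FOLLOW(Args) = { *, [ }.
Union: FOLLOW(Primary) = { *, [ }.

{ *, [ }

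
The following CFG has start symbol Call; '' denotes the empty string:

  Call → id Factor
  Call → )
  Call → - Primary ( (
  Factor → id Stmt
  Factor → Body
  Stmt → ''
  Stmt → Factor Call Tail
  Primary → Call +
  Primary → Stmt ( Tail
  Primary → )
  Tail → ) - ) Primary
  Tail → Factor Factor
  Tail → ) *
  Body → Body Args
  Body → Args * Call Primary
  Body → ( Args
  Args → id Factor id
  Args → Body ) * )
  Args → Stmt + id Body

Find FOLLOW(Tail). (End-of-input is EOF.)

{ EOF, (, ), *, +, -, id }

In Stmt → Factor Call Tail: Tail is at the end, add FOLLOW(Stmt) = { EOF, (, ), *, +, -, id }.
In Primary → Stmt ( Tail: Tail is at the end, add FOLLOW(Primary) = { EOF, (, ), *, +, -, id }.
Union: FOLLOW(Tail) = { EOF, (, ), *, +, -, id }.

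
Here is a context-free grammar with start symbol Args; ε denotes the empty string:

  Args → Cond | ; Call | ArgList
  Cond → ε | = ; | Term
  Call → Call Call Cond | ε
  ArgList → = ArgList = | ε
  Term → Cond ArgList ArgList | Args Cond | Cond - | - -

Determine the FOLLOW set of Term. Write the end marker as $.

{ $, -, ;, = }

In Cond → Term: Term is at the end, add FOLLOW(Cond) = { $, -, ;, = }.
Union: FOLLOW(Term) = { $, -, ;, = }.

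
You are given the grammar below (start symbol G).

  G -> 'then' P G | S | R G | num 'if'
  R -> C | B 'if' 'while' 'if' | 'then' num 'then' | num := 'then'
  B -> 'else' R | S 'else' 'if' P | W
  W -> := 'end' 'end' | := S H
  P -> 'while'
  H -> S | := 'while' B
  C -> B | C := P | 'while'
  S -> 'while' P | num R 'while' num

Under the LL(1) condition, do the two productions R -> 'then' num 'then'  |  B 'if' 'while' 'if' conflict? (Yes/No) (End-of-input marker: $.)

FIRST('then' num 'then') = { 'then' } and FIRST(B 'if' 'while' 'if') = { 'else', 'while', :=, num }.
The FIRST sets are disjoint and neither alternative is nullable — no conflict.

No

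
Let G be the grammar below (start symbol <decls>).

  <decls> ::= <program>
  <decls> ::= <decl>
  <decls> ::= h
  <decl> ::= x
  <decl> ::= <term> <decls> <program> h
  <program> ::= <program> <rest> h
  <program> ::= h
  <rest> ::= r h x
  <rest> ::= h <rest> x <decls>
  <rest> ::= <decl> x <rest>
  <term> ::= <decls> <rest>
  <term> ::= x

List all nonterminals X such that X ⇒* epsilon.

{ } (none)

No nonterminal has an empty production or an RHS whose symbols are all nullable.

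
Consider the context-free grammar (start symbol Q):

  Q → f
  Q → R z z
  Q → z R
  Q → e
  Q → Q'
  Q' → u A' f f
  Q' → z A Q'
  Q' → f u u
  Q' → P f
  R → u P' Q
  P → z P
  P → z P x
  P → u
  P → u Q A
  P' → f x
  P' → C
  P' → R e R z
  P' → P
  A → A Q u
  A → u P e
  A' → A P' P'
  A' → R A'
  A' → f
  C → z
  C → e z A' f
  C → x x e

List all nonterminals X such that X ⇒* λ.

{ } (none)

No nonterminal has an empty production or an RHS whose symbols are all nullable.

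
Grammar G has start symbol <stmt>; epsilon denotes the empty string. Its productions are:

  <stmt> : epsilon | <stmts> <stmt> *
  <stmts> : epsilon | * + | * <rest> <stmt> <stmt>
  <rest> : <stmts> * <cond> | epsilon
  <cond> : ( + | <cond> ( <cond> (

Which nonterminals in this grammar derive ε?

{ <rest>, <stmt>, <stmts> }

Directly nullable (have an epsilon-production): <stmt>, <stmts>, <rest>.
No other nonterminal has a production whose RHS symbols are all nullable.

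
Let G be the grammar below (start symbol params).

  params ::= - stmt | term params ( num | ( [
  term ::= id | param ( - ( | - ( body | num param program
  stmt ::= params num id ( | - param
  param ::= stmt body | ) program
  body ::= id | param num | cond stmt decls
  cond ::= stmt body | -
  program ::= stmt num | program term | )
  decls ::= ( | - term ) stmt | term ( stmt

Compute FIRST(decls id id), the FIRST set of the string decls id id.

{ (, ), -, id, num }

Add FIRST(decls) = { (, ), -, id, num }; decls is not nullable, stop.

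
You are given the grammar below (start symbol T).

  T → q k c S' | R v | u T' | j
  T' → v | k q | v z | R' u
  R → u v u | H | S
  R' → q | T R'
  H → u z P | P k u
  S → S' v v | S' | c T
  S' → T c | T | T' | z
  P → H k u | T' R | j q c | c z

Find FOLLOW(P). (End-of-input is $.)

{ k, v }

In H → u z P: P is at the end, add FOLLOW(H) = { k, v }.
In H → P k u: add FIRST(k u) = { k }.
Union: FOLLOW(P) = { k, v }.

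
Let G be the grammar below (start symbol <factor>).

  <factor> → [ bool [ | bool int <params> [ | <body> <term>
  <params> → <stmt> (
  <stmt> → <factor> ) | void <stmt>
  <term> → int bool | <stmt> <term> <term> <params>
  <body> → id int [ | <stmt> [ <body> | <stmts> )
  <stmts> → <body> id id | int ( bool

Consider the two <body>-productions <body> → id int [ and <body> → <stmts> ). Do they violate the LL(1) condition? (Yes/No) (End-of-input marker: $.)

Yes

FIRST(id int [) = { id } and FIRST(<stmts> )) = { [, bool, id, int, void }.
Both contain id, so the two alternatives are not disjoint — LL(1) conflict.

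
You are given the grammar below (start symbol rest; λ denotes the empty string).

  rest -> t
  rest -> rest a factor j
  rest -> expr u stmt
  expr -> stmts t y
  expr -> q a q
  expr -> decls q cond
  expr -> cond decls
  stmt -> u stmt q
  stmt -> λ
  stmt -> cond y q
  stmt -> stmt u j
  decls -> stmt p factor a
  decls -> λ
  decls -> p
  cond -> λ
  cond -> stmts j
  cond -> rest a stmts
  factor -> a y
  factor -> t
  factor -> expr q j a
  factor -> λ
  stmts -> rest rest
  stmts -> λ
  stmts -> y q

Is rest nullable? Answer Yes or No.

Nullable nonterminals: cond, decls, expr, factor, stmt, stmts.
No production of rest has an RHS whose symbols are all nullable, so rest is not nullable.

No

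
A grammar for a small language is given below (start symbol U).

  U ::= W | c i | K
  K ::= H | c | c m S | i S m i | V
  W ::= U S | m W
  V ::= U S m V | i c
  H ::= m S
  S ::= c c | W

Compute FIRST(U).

From U ::= W: add FIRST(W) = { c, i, m }.
U ::= c i contributes {c}.
From U ::= K: add FIRST(K) = { c, i, m }.
Union: FIRST(U) = { c, i, m }.

{ c, i, m }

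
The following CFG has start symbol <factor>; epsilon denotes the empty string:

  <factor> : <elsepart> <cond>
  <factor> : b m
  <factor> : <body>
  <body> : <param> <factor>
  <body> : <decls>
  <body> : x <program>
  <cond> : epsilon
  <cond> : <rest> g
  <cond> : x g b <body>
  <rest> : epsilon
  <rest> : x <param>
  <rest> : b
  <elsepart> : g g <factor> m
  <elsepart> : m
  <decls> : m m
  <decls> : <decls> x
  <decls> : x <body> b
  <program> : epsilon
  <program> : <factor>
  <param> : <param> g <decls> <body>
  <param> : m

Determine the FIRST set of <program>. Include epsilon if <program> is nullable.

{ b, g, m, x, epsilon }

<program> : epsilon contributes epsilon.
From <program> : <factor>: add FIRST(<factor>) = { b, g, m, x }.
Union: FIRST(<program>) = { b, g, m, x, epsilon }.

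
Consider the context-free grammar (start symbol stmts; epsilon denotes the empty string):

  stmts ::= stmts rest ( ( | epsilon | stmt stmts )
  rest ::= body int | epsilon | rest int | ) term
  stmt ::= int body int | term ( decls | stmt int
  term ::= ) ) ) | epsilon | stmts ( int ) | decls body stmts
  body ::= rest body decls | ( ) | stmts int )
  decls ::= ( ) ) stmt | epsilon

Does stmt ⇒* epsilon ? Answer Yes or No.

Nullable nonterminals: decls, rest, stmts, term.
No production of stmt has an RHS whose symbols are all nullable, so stmt is not nullable.

No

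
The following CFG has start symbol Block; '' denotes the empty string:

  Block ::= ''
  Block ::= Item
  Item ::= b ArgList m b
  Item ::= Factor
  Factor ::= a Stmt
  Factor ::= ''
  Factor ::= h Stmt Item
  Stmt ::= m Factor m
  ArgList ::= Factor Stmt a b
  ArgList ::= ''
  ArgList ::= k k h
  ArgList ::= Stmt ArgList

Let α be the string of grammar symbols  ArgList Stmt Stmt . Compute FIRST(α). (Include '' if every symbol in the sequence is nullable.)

Add FIRST(ArgList)\{''} = { a, h, k, m }; ArgList is nullable, continue.
Add FIRST(Stmt) = { m }; Stmt is not nullable, stop.

{ a, h, k, m }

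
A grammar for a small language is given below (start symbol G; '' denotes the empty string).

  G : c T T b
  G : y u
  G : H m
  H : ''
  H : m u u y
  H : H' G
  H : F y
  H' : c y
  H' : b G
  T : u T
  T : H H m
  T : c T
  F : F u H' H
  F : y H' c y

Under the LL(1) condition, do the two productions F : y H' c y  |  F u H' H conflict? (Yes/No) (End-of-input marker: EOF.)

Yes

FIRST(y H' c y) = { y } and FIRST(F u H' H) = { y }.
Both contain y, so the two alternatives are not disjoint — LL(1) conflict.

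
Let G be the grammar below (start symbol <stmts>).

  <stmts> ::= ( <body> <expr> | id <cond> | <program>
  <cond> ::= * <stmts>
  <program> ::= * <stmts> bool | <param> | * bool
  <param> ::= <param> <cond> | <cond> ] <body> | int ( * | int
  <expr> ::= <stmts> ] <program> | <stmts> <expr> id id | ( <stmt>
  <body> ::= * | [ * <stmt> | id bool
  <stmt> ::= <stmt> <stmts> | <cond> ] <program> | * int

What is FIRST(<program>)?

<program> ::= * <stmts> bool contributes {*}.
From <program> ::= <param>: add FIRST(<param>) = { *, int }.
<program> ::= * bool contributes {*}.
Union: FIRST(<program>) = { *, int }.

{ *, int }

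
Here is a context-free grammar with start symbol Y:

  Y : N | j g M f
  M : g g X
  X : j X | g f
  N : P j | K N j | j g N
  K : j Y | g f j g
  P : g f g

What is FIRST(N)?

{ g, j }

From N : P j: add FIRST(P) = { g }.
From N : K N j: add FIRST(K) = { g, j }.
N : j g N contributes {j}.
Union: FIRST(N) = { g, j }.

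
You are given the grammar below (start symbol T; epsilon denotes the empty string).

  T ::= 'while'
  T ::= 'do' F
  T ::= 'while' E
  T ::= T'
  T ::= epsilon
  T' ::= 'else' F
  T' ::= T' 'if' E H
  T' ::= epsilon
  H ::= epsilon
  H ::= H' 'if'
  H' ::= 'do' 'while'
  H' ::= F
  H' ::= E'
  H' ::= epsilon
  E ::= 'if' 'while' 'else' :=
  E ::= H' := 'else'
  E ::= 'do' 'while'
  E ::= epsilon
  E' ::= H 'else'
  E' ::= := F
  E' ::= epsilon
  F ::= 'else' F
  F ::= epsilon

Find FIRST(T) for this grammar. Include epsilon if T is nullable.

T ::= 'while' contributes {'while'}.
T ::= 'do' F contributes {'do'}.
T ::= 'while' E contributes {'while'}.
From T ::= T': add FIRST(T') = { 'else', 'if', epsilon } (including epsilon since T' is nullable).
T ::= epsilon contributes epsilon.
Union: FIRST(T) = { 'do', 'else', 'if', 'while', epsilon }.

{ 'do', 'else', 'if', 'while', epsilon }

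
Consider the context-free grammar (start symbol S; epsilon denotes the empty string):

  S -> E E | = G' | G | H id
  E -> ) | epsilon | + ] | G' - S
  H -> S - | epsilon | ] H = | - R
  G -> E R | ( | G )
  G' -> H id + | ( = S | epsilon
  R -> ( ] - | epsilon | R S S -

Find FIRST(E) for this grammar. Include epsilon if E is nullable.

E -> ) contributes {)}.
E -> epsilon contributes epsilon.
E -> + ] contributes {+}.
From E -> G' - S: G' nullable, take FIRST(G') ∪ {-} = { (, ), +, -, =, ], id }.
Union: FIRST(E) = { (, ), +, -, =, ], id, epsilon }.

{ (, ), +, -, =, ], id, epsilon }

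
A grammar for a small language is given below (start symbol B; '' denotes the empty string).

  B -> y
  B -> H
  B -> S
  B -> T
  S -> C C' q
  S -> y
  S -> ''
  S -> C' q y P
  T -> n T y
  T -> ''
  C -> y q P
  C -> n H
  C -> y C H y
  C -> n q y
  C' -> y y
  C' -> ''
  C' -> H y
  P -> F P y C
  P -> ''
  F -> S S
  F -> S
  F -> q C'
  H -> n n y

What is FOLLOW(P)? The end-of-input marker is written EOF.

In S -> C' q y P: P is at the end, add FOLLOW(S) = { EOF, n, q, y }.
In C -> y q P: P is at the end, add FOLLOW(C) = { EOF, n, q, y }.
In P -> F P y C: add FIRST(y C) = { y }.
Union: FOLLOW(P) = { EOF, n, q, y }.

{ EOF, n, q, y }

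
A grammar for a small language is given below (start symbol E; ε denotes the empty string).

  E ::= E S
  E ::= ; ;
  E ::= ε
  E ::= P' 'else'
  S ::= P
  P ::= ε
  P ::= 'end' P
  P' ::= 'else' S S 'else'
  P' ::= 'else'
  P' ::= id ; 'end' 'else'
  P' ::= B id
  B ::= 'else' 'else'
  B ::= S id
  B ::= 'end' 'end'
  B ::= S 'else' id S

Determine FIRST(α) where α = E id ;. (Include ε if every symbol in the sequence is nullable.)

Add FIRST(E)\{ε} = { 'else', 'end', ;, id }; E is nullable, continue.
id is a terminal; add {id} and stop.

{ 'else', 'end', ;, id }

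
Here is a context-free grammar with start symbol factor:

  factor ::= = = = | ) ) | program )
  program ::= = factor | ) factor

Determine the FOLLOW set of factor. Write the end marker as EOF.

{ EOF, ) }

factor is the start symbol, so EOF ∈ FOLLOW(factor).
In program ::= = factor: factor is at the end, add FOLLOW(program) = { ) }.
In program ::= ) factor: factor is at the end, add FOLLOW(program) = { ) }.
Union: FOLLOW(factor) = { EOF, ) }.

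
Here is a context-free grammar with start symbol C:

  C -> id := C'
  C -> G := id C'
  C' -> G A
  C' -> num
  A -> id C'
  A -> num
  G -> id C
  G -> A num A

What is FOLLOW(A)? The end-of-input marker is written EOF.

{ EOF, :=, id, num }

In C' -> G A: A is at the end, add FOLLOW(C') = { EOF, :=, id, num }.
In G -> A num A: add FIRST(num A) = { num }.
In G -> A num A: A is at the end, add FOLLOW(G) = { :=, id, num }.
Union: FOLLOW(A) = { EOF, :=, id, num }.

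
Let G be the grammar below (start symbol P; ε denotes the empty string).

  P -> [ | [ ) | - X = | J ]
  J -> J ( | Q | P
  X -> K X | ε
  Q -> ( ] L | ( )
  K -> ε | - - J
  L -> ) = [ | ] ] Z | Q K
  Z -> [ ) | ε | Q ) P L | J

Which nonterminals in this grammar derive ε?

Directly nullable (have an ε-production): X, K, Z.
No other nonterminal has a production whose RHS symbols are all nullable.

{ K, X, Z }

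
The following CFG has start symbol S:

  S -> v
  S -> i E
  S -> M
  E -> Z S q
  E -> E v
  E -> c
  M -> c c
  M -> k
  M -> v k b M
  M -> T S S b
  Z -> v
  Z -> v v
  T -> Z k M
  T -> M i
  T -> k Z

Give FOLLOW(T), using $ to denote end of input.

{ c, i, k, v }

In M -> T S S b: add FIRST(S S b) = { c, i, k, v }.
Union: FOLLOW(T) = { c, i, k, v }.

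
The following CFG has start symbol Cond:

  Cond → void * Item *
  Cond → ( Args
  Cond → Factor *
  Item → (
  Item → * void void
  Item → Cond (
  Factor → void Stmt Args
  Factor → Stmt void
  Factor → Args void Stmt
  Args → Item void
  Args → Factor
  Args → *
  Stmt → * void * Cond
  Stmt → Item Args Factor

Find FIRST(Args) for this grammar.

{ (, *, void }

From Args → Item void: add FIRST(Item) = { (, *, void }.
From Args → Factor: add FIRST(Factor) = { (, *, void }.
Args → * contributes {*}.
Union: FIRST(Args) = { (, *, void }.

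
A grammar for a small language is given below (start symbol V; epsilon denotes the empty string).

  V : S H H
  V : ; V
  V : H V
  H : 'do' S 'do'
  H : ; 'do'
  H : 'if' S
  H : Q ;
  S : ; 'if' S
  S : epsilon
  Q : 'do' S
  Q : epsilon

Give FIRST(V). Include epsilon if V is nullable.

From V : S H H: S nullable, take FIRST(S) ∪ FIRST(H) = { 'do', 'if', ; }.
V : ; V contributes {;}.
From V : H V: add FIRST(H) = { 'do', 'if', ; }.
Union: FIRST(V) = { 'do', 'if', ; }.

{ 'do', 'if', ; }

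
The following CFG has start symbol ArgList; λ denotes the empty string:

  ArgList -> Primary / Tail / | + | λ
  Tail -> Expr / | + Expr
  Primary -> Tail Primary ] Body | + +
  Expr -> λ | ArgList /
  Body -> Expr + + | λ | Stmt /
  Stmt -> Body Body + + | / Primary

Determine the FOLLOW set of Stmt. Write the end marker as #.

{ / }

In Body -> Stmt /: add FIRST(/) = { / }.
Union: FOLLOW(Stmt) = { / }.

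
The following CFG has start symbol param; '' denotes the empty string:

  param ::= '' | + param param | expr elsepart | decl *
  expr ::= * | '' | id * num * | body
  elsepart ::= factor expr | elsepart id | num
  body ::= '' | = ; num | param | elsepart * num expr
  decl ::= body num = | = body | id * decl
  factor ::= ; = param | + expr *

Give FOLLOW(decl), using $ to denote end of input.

In param ::= decl *: add FIRST(*) = { * }.
In decl ::= id * decl: decl is at the end, add FOLLOW(decl) = { * }.
Union: FOLLOW(decl) = { * }.

{ * }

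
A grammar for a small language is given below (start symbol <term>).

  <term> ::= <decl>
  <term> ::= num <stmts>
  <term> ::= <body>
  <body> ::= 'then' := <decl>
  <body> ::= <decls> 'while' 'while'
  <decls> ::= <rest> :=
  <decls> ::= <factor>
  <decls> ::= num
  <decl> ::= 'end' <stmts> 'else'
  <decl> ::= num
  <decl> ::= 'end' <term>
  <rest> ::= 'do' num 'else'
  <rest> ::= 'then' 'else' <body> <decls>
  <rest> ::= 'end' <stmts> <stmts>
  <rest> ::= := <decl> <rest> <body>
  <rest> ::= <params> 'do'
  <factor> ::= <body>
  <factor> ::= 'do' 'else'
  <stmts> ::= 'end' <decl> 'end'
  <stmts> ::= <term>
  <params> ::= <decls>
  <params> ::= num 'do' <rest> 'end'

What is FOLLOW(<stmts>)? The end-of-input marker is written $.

In <term> ::= num <stmts>: <stmts> is at the end, add FOLLOW(<term>) = { $, 'do', 'else', 'end', 'then', 'while', :=, num }.
In <decl> ::= 'end' <stmts> 'else': add FIRST('else') = { 'else' }.
In <rest> ::= 'end' <stmts> <stmts>: add FIRST(<stmts>) = { 'do', 'end', 'then', :=, num }.
In <rest> ::= 'end' <stmts> <stmts>: <stmts> is at the end, add FOLLOW(<rest>) = { 'do', 'end', 'then', :=, num }.
Union: FOLLOW(<stmts>) = { $, 'do', 'else', 'end', 'then', 'while', :=, num }.

{ $, 'do', 'else', 'end', 'then', 'while', :=, num }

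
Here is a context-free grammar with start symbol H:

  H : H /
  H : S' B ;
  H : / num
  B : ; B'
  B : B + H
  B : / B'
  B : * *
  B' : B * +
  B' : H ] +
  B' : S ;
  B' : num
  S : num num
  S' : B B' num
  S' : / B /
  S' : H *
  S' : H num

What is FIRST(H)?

From H : H /: add FIRST(H) = { *, /, ; }.
From H : S' B ;: add FIRST(S') = { *, /, ; }.
H : / num contributes {/}.
Union: FIRST(H) = { *, /, ; }.

{ *, /, ; }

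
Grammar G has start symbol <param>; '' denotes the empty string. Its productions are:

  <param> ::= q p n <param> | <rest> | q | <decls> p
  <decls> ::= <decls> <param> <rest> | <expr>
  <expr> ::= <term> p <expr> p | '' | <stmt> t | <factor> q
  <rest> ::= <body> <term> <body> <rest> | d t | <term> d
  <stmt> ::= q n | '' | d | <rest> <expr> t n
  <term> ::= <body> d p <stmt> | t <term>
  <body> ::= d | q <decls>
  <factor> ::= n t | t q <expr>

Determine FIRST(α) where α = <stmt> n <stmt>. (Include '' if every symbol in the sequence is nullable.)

{ d, n, q, t }

Add FIRST(<stmt>)\{''} = { d, q, t }; <stmt> is nullable, continue.
n is a terminal; add {n} and stop.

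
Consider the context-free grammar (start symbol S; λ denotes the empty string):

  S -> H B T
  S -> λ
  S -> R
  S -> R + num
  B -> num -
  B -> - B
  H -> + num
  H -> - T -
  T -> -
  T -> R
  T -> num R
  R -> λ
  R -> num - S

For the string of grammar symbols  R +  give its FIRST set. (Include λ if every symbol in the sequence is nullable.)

Add FIRST(R)\{λ} = { num }; R is nullable, continue.
+ is a terminal; add {+} and stop.

{ +, num }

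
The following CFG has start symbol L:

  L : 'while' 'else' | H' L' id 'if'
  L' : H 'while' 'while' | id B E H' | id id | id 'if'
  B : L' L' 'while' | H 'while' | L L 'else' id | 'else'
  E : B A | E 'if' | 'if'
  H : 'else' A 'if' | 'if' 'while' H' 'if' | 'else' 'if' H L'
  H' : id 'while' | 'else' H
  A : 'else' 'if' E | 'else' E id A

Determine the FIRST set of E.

{ 'else', 'if', 'while', id }

From E : B A: add FIRST(B) = { 'else', 'if', 'while', id }.
From E : E 'if': add FIRST(E) = { 'else', 'if', 'while', id }.
E : 'if' contributes {'if'}.
Union: FIRST(E) = { 'else', 'if', 'while', id }.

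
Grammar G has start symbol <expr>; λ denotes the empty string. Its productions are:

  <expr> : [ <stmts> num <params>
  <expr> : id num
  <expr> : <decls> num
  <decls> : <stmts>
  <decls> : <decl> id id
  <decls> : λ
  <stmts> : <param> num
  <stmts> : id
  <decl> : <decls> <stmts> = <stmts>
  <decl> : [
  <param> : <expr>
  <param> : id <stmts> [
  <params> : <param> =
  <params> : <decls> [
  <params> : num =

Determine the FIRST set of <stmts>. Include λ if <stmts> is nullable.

From <stmts> : <param> num: add FIRST(<param>) = { [, id, num }.
<stmts> : id contributes {id}.
Union: FIRST(<stmts>) = { [, id, num }.

{ [, id, num }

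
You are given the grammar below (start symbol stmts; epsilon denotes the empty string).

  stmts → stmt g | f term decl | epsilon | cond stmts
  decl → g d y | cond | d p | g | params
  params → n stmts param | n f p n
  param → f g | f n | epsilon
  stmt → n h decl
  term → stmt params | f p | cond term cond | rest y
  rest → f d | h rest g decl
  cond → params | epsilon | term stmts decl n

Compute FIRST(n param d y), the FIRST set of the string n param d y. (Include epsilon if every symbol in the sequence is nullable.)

n is a terminal; add {n} and stop.

{ n }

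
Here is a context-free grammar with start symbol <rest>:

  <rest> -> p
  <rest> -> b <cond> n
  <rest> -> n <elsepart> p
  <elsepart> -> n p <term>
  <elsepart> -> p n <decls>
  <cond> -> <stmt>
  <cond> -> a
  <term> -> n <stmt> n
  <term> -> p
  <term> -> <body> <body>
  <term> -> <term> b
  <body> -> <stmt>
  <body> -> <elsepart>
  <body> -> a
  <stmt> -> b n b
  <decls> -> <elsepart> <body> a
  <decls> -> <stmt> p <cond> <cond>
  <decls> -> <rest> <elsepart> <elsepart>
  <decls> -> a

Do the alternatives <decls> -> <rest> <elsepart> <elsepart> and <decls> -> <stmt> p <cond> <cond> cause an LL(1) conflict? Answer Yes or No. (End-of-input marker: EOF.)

Yes

FIRST(<rest> <elsepart> <elsepart>) = { b, n, p } and FIRST(<stmt> p <cond> <cond>) = { b }.
Both contain b, so the two alternatives are not disjoint — LL(1) conflict.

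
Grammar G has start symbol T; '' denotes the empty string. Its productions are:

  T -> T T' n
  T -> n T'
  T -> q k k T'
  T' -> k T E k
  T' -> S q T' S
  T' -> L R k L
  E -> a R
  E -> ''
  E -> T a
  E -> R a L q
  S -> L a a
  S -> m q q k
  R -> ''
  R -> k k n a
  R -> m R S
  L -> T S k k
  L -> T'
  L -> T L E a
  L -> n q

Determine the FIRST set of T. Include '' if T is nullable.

From T -> T T' n: add FIRST(T) = { n, q }.
T -> n T' contributes {n}.
T -> q k k T' contributes {q}.
Union: FIRST(T) = { n, q }.

{ n, q }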